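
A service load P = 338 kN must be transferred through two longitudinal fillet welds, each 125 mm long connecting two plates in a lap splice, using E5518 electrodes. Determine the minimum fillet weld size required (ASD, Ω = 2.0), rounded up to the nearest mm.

E55XX → F_EXX = 550 MPa.
Total weld length L = 250 mm.
Required throat t_e = P × Ω / (0.6 F_EXX × L) = 338 × 2.0 / (0.6 × 550 × 250 × 10⁻³) = 8.194 mm.
Required leg w = t_e / 0.707 = 11.59 mm → use 12 mm.

w = 12 mm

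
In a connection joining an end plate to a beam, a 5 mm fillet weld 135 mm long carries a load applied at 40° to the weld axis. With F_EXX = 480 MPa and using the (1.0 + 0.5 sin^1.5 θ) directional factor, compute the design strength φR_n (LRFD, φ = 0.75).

t_e = 0.707 × 5 = 3.535 mm; A_we = 3.535 × 135 = 477.2 mm².
Directional factor: 1.0 + 0.5 sin^1.5(40°) = 1.258.
F_nw = 0.6 × 480 × 1.258 = 362.2 MPa.
φR_n = 0.75 × 362.2 × 477.2 × 10⁻³ = 129.6 kN.

φR_n ≈ 130 kN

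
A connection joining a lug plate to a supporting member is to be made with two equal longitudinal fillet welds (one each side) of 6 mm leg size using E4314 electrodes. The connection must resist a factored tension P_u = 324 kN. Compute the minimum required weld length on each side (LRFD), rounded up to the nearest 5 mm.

L = 200 mm on each side

E43XX → F_EXX = 430 MPa.
Throat t_e = 0.707 × 6 = 4.242 mm.
φr_n = 0.75 × 0.6 × 430 × 4.242 × 10⁻³ = 0.8208 kN/mm.
L_req = P_u / φr_n = 324 / 0.8208 = 394.7 mm total.
Per side: 394.7 / 2 = 197.4 mm.
Round up → use L = 200 mm on each side.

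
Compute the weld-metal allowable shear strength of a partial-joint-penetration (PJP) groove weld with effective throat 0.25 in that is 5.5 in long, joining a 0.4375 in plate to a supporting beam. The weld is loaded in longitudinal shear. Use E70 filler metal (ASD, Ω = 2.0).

E70XX → F_EXX = 70 ksi.
Effective throat (given) t_e = 0.25 in.
A_we = 0.25 × 5.5 = 1.375 in².
F_nw = 0.6 F_EXX = 42 ksi.
R_n/Ω = (42 × 1.375) / 2.0 = 28.88 kips.

R_n/Ω ≈ 28.9 kips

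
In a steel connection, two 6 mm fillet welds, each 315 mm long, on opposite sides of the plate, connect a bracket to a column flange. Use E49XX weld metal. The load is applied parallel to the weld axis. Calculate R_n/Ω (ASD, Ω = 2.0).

E49XX → F_EXX = 490 MPa.
Effective throat t_e = 0.707 × 6 = 4.242 mm.
Total length L = 630 mm; A_we = 4.242 × 630 = 2672 mm².
F_nw = 0.6 F_EXX = 0.6 × 490 = 294 MPa.
R_n = 294 × 2672 × 10⁻³ = 785.7 kN; R_n/Ω = 785.7/2.0 = 392.9 kN.

R_n/Ω ≈ 393 kN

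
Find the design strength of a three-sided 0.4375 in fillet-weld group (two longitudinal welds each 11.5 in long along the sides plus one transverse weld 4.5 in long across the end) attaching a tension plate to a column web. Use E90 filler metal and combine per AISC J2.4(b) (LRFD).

φR_n ≈ 344 kips

E90XX → F_EXX = 90 ksi.
t_e = 0.707 × 0.4375 = 0.3093 in.
R_nwl = 0.6 × 90 × 0.3093 × 23 = 384.2 kips (longitudinal, 2 welds).
R_nwt = 0.6 × 90 × 0.3093 × 4.5 = 75.16 kips (transverse, base value).
(i) R_nwl + R_nwt = 459.3 kips; (ii) 0.85 R_nwl + 1.5 R_nwt = 439.3 kips.
R_n = max = 459.3 kips [governs: (i)]; φR_n = 344.5 kips.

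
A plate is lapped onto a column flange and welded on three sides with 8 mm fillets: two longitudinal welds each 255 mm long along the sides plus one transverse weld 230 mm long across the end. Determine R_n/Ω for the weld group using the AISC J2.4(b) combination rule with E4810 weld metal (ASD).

E48XX → F_EXX = 480 MPa.
t_e = 0.707 × 8 = 5.656 mm.
R_nwl = 0.6 × 480 × 5.656 × 510 × 10⁻³ = 830.8 kN (longitudinal, 2 welds).
R_nwt = 0.6 × 480 × 5.656 × 230 × 10⁻³ = 374.7 kN (transverse, base value).
(i) R_nwl + R_nwt = 1205 kN; (ii) 0.85 R_nwl + 1.5 R_nwt = 1268 kN.
R_n = max = 1268 kN [governs: (ii)]; R_n/Ω = 634.1 kN.

R_n/Ω ≈ 634 kN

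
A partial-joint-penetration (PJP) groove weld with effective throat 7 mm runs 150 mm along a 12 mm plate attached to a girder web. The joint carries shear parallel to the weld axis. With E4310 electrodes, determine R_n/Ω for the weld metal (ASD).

R_n/Ω ≈ 135 kN

E43XX → F_EXX = 430 MPa.
Effective throat (given) t_e = 7 mm.
A_we = 7 × 150 = 1050 mm².
F_nw = 0.6 F_EXX = 258 MPa.
R_n/Ω = (258 × 1050) / 2.0 × 10⁻³ = 135.4 kN.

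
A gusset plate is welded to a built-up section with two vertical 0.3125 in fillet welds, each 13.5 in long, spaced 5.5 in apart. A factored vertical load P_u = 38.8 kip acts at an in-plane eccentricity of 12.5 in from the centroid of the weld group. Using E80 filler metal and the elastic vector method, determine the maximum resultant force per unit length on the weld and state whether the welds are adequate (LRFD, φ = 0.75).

f_max ≈ 6.44 kip/in; adequate

E80XX → F_EXX = 80 ksi.
Total weld length L_w = 27 in. Treat welds as unit-width lines.
Polar moment about centroid: J = 2[d³/12 + d(b/2)²] = 2[13.5³/12 + 13.5×2.75²] = 614.2 in³.
Direct shear f_v = P/L_w = 38.8 / 27 = 1.437 kip/in (vertical).
Torsion M = P·e = 38.8 × 12.5 = 485 kip·in.
Critical point at (x, y) = (2.75, 6.75) from centroid. f_tx = M·y/J = 5.33 kip/in; f_ty = M·x/J = 2.171 kip/in.
Resultant f_max = √[f_tx² + (f_v + f_ty)²] = √[5.33² + (1.437 + 2.171)²] = 6.436 kip/in.
Capacity per unit length: φr_n = 0.75 × 0.6 × 80 × (0.707 × 0.3125) = 7.954 kip/in.
6.436 ≤ 7.954 → adequate.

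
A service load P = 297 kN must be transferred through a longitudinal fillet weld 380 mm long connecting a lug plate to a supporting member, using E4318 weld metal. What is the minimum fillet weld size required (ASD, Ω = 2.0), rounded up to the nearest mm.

E43XX → F_EXX = 430 MPa.
Total weld length L = 380 mm.
Required throat t_e = P × Ω / (0.6 F_EXX × L) = 297 × 2.0 / (0.6 × 430 × 380 × 10⁻³) = 6.059 mm.
Required leg w = t_e / 0.707 = 8.57 mm → use 9 mm.

w = 9 mm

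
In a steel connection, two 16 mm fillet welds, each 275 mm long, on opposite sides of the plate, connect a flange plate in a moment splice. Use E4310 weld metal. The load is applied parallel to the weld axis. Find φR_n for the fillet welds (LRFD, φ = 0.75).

E43XX → F_EXX = 430 MPa.
Effective throat t_e = 0.707 × 16 = 11.31 mm.
Total length L = 550 mm; A_we = 11.31 × 550 = 6222 mm².
F_nw = 0.6 F_EXX = 0.6 × 430 = 258 MPa.
φR_n = 0.75 × 258 × 6222 × 10⁻³ = 1204 kN.

φR_n ≈ 1200 kN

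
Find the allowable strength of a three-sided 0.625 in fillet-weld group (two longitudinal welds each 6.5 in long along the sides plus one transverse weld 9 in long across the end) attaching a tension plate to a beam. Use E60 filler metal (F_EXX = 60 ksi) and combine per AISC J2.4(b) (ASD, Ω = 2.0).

R_n/Ω ≈ 195 kips

t_e = 0.707 × 0.625 = 0.4419 in.
R_nwl = 0.6 × 60 × 0.4419 × 13 = 206.8 kips (longitudinal, 2 welds).
R_nwt = 0.6 × 60 × 0.4419 × 9 = 143.2 kips (transverse, base value).
(i) R_nwl + R_nwt = 350 kips; (ii) 0.85 R_nwl + 1.5 R_nwt = 390.5 kips.
R_n = max = 390.5 kips [governs: (ii)]; R_n/Ω = 195.3 kips.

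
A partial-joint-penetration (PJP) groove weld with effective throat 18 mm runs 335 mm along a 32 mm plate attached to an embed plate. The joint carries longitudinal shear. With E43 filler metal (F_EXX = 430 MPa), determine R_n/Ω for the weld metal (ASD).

Effective throat (given) t_e = 18 mm.
A_we = 18 × 335 = 6030 mm².
F_nw = 0.6 F_EXX = 258 MPa.
R_n/Ω = (258 × 6030) / 2.0 × 10⁻³ = 777.9 kN.

R_n/Ω ≈ 778 kN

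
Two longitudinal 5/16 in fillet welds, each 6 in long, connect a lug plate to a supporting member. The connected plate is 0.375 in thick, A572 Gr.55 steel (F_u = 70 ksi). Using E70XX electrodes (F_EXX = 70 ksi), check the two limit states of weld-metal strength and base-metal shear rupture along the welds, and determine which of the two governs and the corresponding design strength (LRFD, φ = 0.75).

t_e = 0.707 × 0.3125 = 0.2209 in; L = 12 in.
Weld metal: φR_n = 0.75 × 0.6 × 70 × 0.2209 × 12 = 83.51 kips.
Base metal (shear rupture): φR_n = 0.75 × 0.6 × 70 × 0.375 × 12 = 141.8 kips.
Governing: weld metal.

φR_n ≈ 83.5 kips (weld metal governs)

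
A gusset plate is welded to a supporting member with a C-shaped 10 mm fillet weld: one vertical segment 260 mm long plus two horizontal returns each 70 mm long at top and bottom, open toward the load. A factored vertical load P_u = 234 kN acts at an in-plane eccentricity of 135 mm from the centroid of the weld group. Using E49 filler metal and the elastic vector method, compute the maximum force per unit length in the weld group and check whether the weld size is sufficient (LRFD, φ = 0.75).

E49XX → F_EXX = 490 MPa.
Total weld length L_w = 400 mm. Treat welds as unit-width lines.
Centroid: x̄ = 2×70×35 / 400 = 12.25 mm from the vertical weld.
Polar moment about centroid: J = I_x + I_y = [260³/12 + 2×70×130²] + [260×12.25² + 2(70³/12 + 70×22.75²)] = 3999000 mm³.
Direct shear f_v = P/L_w = 234×10³ / 400 = 585 N/mm (vertical).
Torsion M = P·e = 234×10³ × 135 = 31590000 N·mm.
Critical point at (x, y) = (57.75, 130) from centroid. f_tx = M·y/J = 1027 N/mm; f_ty = M·x/J = 456.2 N/mm.
Resultant f_max = √[f_tx² + (f_v + f_ty)²] = √[1027² + (585 + 456.2)²] = 1462 N/mm.
Capacity per unit length: φr_n = 0.75 × 0.6 × 490 × (0.707 × 10) = 1559 N/mm.
1462 ≤ 1559 → adequate.

f_max ≈ 1460 N/mm; adequate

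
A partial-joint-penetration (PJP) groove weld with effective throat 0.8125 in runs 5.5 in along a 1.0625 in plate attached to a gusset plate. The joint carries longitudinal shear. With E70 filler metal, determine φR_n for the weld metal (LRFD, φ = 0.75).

E70XX → F_EXX = 70 ksi.
Effective throat (given) t_e = 0.8125 in.
A_we = 0.8125 × 5.5 = 4.469 in².
F_nw = 0.6 F_EXX = 42 ksi.
φR_n = 0.75 × 42 × 4.469 = 140.8 kips.

φR_n ≈ 141 kips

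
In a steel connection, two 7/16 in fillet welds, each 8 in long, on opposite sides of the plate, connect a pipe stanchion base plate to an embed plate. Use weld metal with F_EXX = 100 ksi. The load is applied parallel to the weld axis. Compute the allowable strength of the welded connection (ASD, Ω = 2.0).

R_n/Ω ≈ 148 kip

Effective throat t_e = 0.707 × 0.4375 = 0.3093 in.
Total length L = 16 in; A_we = 0.3093 × 16 = 4.949 in².
F_nw = 0.6 F_EXX = 0.6 × 100 = 60 ksi.
R_n = 60 × 4.949 = 296.9 kip; R_n/Ω = 296.9/2.0 = 148.5 kip.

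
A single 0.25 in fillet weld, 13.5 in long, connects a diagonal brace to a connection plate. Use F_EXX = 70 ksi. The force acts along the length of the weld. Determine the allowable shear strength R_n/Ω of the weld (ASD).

Effective throat t_e = 0.707 × 0.25 = 0.1767 in.
Total length L = 13.5 in; A_we = 0.1767 × 13.5 = 2.386 in².
F_nw = 0.6 F_EXX = 0.6 × 70 = 42 ksi.
R_n = 42 × 2.386 = 100.2 kip; R_n/Ω = 100.2/2.0 = 50.11 kip.

R_n/Ω ≈ 50.1 kip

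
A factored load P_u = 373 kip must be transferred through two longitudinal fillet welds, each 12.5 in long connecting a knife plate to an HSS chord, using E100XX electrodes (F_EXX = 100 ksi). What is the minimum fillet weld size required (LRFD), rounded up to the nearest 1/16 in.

w = 1/2 in

Total weld length L = 25 in.
Required throat t_e = P_u / (φ × 0.6 F_EXX × L) = 373 / (0.75 × 0.6 × 100 × 25) = 0.3316 in.
Required leg w = t_e / 0.707 = 0.469 in → use 1/2 in.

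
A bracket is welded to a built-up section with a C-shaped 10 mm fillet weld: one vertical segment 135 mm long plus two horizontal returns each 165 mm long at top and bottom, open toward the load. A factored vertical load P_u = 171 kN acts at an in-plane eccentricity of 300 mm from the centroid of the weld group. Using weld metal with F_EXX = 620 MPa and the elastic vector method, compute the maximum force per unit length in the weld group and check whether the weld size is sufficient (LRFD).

Total weld length L_w = 465 mm. Treat welds as unit-width lines.
Centroid: x̄ = 2×165×82.5 / 465 = 58.55 mm from the vertical weld.
Polar moment about centroid: J = I_x + I_y = [135³/12 + 2×165×67.5²] + [135×58.55² + 2(165³/12 + 165×23.95²)] = 3109000 mm³.
Direct shear f_v = P/L_w = 171×10³ / 465 = 367.7 N/mm (vertical).
Torsion M = P·e = 171×10³ × 300 = 51300000 N·mm.
Critical point at (x, y) = (106.5, 67.5) from centroid. f_tx = M·y/J = 1114 N/mm; f_ty = M·x/J = 1756 N/mm.
Resultant f_max = √[f_tx² + (f_v + f_ty)²] = √[1114² + (367.7 + 1756)²] = 2398 N/mm.
Capacity per unit length: φr_n = 0.75 × 0.6 × 620 × (0.707 × 10) = 1973 N/mm.
2398 > 1973 → NOT adequate.

f_max ≈ 2400 N/mm; NOT adequate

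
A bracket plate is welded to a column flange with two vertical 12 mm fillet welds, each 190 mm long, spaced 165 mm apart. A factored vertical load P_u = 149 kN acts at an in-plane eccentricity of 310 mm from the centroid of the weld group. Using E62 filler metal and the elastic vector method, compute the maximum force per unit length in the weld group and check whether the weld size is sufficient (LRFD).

E62XX → F_EXX = 620 MPa.
Total weld length L_w = 380 mm. Treat welds as unit-width lines.
Polar moment about centroid: J = 2[d³/12 + d(b/2)²] = 2[190³/12 + 190×82.5²] = 3730000 mm³.
Direct shear f_v = P/L_w = 149×10³ / 380 = 392.1 N/mm (vertical).
Torsion M = P·e = 149×10³ × 310 = 46190000 N·mm.
Critical point at (x, y) = (82.5, 95) from centroid. f_tx = M·y/J = 1177 N/mm; f_ty = M·x/J = 1022 N/mm.
Resultant f_max = √[f_tx² + (f_v + f_ty)²] = √[1177² + (392.1 + 1022)²] = 1839 N/mm.
Capacity per unit length: φr_n = 0.75 × 0.6 × 620 × (0.707 × 12) = 2367 N/mm.
1839 ≤ 2367 → adequate.

f_max ≈ 1840 N/mm; adequate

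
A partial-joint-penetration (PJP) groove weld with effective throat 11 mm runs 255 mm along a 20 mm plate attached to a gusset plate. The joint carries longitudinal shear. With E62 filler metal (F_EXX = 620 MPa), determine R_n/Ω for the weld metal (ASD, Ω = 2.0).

Effective throat (given) t_e = 11 mm.
A_we = 11 × 255 = 2805 mm².
F_nw = 0.6 F_EXX = 372 MPa.
R_n/Ω = (372 × 2805) / 2.0 × 10⁻³ = 521.7 kN.

R_n/Ω ≈ 522 kN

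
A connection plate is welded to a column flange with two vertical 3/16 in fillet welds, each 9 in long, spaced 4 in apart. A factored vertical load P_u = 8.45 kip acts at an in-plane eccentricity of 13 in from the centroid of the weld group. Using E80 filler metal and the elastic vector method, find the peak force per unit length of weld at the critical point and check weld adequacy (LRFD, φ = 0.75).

E80XX → F_EXX = 80 ksi.
Total weld length L_w = 18 in. Treat welds as unit-width lines.
Polar moment about centroid: J = 2[d³/12 + d(b/2)²] = 2[9³/12 + 9×2²] = 193.5 in³.
Direct shear f_v = P/L_w = 8.45 / 18 = 0.4694 kip/in (vertical).
Torsion M = P·e = 8.45 × 13 = 109.85 kip·in.
Critical point at (x, y) = (2, 4.5) from centroid. f_tx = M·y/J = 2.555 kip/in; f_ty = M·x/J = 1.135 kip/in.
Resultant f_max = √[f_tx² + (f_v + f_ty)²] = √[2.555² + (0.4694 + 1.135)²] = 3.017 kip/in.
Capacity per unit length: φr_n = 0.75 × 0.6 × 80 × (0.707 × 0.1875) = 4.772 kip/in.
3.017 ≤ 4.772 → adequate.

f_max ≈ 3.02 kip/in; adequate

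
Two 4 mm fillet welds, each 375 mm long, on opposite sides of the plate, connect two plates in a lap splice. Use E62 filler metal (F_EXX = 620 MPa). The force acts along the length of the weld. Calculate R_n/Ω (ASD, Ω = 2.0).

R_n/Ω ≈ 395 kN

Effective throat t_e = 0.707 × 4 = 2.828 mm.
Total length L = 750 mm; A_we = 2.828 × 750 = 2121 mm².
F_nw = 0.6 F_EXX = 0.6 × 620 = 372 MPa.
R_n = 372 × 2121 × 10⁻³ = 789 kN; R_n/Ω = 789/2.0 = 394.5 kN.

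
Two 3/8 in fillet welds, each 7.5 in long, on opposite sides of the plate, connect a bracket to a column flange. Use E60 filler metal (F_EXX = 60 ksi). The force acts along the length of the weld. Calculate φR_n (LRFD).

φR_n ≈ 107 kips

Effective throat t_e = 0.707 × 0.375 = 0.2651 in.
Total length L = 15 in; A_we = 0.2651 × 15 = 3.977 in².
F_nw = 0.6 F_EXX = 0.6 × 60 = 36 ksi.
φR_n = 0.75 × 36 × 3.977 = 107.4 kips.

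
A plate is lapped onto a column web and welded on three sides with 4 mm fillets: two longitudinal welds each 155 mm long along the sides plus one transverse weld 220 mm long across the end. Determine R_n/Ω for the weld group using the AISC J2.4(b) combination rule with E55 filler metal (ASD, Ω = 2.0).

E55XX → F_EXX = 550 MPa.
t_e = 0.707 × 4 = 2.828 mm.
R_nwl = 0.6 × 550 × 2.828 × 310 × 10⁻³ = 289.3 kN (longitudinal, 2 welds).
R_nwt = 0.6 × 550 × 2.828 × 220 × 10⁻³ = 205.3 kN (transverse, base value).
(i) R_nwl + R_nwt = 494.6 kN; (ii) 0.85 R_nwl + 1.5 R_nwt = 553.9 kN.
R_n = max = 553.9 kN [governs: (ii)]; R_n/Ω = 276.9 kN.

R_n/Ω ≈ 277 kN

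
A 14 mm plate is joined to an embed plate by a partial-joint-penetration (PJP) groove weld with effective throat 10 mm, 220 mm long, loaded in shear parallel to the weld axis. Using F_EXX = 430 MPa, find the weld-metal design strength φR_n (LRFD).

φR_n ≈ 426 kN

Effective throat (given) t_e = 10 mm.
A_we = 10 × 220 = 2200 mm².
F_nw = 0.6 F_EXX = 258 MPa.
φR_n = 0.75 × 258 × 2200 × 10⁻³ = 425.7 kN.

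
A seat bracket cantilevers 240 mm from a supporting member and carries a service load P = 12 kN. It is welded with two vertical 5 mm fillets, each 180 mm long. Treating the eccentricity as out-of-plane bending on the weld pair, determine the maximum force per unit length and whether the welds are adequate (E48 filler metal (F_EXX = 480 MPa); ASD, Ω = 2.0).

L_w = 2 × 180 = 360 mm; section modulus (unit throat) S = 2 × L²/6 = 10800 mm².
Direct shear f_v = P/L_w = 12×10³/360 = 33.33 N/mm.
Moment M = P × e = 12×10³ × 240 = 2880000 N·mm; bending f_b = M/S = 266.7 N/mm.
f_max = √(f_v² + f_b²) = √(33.33² + 266.7²) = 268.7 N/mm.
r_n/Ω = (1/2.0) × 0.6 × 480 × (0.707 × 5) = 509 N/mm → adequate.

f_max ≈ 269 N/mm; adequate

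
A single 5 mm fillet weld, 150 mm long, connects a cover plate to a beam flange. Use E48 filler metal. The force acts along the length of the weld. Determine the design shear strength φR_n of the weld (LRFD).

φR_n ≈ 115 kN

E48XX → F_EXX = 480 MPa.
Effective throat t_e = 0.707 × 5 = 3.535 mm.
Total length L = 150 mm; A_we = 3.535 × 150 = 530.2 mm².
F_nw = 0.6 F_EXX = 0.6 × 480 = 288 MPa.
φR_n = 0.75 × 288 × 530.2 × 10⁻³ = 114.5 kN.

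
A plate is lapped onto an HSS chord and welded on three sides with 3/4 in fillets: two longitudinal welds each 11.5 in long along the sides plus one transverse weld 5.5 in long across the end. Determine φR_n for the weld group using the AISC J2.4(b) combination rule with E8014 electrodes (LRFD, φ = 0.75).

E80XX → F_EXX = 80 ksi.
t_e = 0.707 × 0.75 = 0.5302 in.
R_nwl = 0.6 × 80 × 0.5302 × 23 = 585.4 kips (longitudinal, 2 welds).
R_nwt = 0.6 × 80 × 0.5302 × 5.5 = 140 kips (transverse, base value).
(i) R_nwl + R_nwt = 725.4 kips; (ii) 0.85 R_nwl + 1.5 R_nwt = 707.6 kips.
R_n = max = 725.4 kips [governs: (i)]; φR_n = 544 kips.

φR_n ≈ 544 kips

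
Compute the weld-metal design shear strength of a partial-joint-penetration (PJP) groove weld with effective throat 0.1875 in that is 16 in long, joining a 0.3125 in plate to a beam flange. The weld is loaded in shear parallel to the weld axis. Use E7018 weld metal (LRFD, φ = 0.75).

E70XX → F_EXX = 70 ksi.
Effective throat (given) t_e = 0.1875 in.
A_we = 0.1875 × 16 = 3 in².
F_nw = 0.6 F_EXX = 42 ksi.
φR_n = 0.75 × 42 × 3 = 94.5 kips.

φR_n ≈ 94.5 kips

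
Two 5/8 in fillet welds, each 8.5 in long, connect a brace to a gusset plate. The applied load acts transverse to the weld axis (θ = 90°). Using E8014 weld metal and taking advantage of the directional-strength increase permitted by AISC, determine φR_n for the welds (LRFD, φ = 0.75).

E80XX → F_EXX = 80 ksi.
t_e = 0.707 × 0.625 = 0.4419 in; A_we = 0.4419 × 17 = 7.512 in².
Directional factor: 1.0 + 0.5 sin^1.5(90°) = 1.5.
F_nw = 0.6 × 80 × 1.5 = 72 ksi.
φR_n = 0.75 × 72 × 7.512 = 405.6 kip.

φR_n ≈ 406 kip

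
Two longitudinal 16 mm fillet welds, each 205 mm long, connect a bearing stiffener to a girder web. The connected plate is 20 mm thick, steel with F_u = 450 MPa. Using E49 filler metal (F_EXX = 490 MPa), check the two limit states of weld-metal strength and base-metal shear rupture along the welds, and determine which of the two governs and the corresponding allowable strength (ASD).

R_n/Ω ≈ 682 kN (weld metal governs)

t_e = 0.707 × 16 = 11.31 mm; L = 410 mm.
Weld metal: R_n/Ω = (1/2.0) × 0.6 × 490 × 11.31 × 410 × 10⁻³ = 681.8 kN.
Base metal (shear rupture): R_n/Ω = (1/2.0) × 0.6 × 450 × 20 × 410 × 10⁻³ = 1107 kN.
Governing: weld metal.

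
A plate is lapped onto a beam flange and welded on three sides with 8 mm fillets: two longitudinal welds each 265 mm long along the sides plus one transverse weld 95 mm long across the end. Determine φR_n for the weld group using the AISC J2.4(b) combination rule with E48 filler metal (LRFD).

E48XX → F_EXX = 480 MPa.
t_e = 0.707 × 8 = 5.656 mm.
R_nwl = 0.6 × 480 × 5.656 × 530 × 10⁻³ = 863.3 kN (longitudinal, 2 welds).
R_nwt = 0.6 × 480 × 5.656 × 95 × 10⁻³ = 154.7 kN (transverse, base value).
(i) R_nwl + R_nwt = 1018 kN; (ii) 0.85 R_nwl + 1.5 R_nwt = 966 kN.
R_n = max = 1018 kN [governs: (i)]; φR_n = 763.6 kN.

φR_n ≈ 764 kN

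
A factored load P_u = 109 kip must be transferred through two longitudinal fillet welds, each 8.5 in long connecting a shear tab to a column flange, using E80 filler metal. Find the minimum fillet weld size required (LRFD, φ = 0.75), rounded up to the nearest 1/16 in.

w = 5/16 in

E80XX → F_EXX = 80 ksi.
Total weld length L = 17 in.
Required throat t_e = P_u / (φ × 0.6 F_EXX × L) = 109 / (0.75 × 0.6 × 80 × 17) = 0.1781 in.
Required leg w = t_e / 0.707 = 0.2519 in → use 5/16 in.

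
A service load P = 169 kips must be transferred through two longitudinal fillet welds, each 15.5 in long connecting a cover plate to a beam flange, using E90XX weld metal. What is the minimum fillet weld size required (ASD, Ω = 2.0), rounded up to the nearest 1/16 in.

E90XX → F_EXX = 90 ksi.
Total weld length L = 31 in.
Required throat t_e = P × Ω / (0.6 F_EXX × L) = 169 × 2.0 / (0.6 × 90 × 31) = 0.2019 in.
Required leg w = t_e / 0.707 = 0.2856 in → use 5/16 in.

w = 5/16 in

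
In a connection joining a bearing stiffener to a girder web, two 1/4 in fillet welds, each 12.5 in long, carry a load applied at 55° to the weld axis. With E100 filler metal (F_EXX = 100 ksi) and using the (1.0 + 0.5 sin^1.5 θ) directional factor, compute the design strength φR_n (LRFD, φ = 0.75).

φR_n ≈ 273 kips

t_e = 0.707 × 0.25 = 0.1767 in; A_we = 0.1767 × 25 = 4.419 in².
Directional factor: 1.0 + 0.5 sin^1.5(55°) = 1.371.
F_nw = 0.6 × 100 × 1.371 = 82.24 ksi.
φR_n = 0.75 × 82.24 × 4.419 = 272.6 kips.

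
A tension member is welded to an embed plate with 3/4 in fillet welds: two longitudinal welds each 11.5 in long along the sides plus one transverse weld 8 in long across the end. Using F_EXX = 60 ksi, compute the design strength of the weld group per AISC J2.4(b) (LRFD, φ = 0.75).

φR_n ≈ 452 kip

t_e = 0.707 × 0.75 = 0.5302 in.
R_nwl = 0.6 × 60 × 0.5302 × 23 = 439 kip (longitudinal, 2 welds).
R_nwt = 0.6 × 60 × 0.5302 × 8 = 152.7 kip (transverse, base value).
(i) R_nwl + R_nwt = 591.8 kip; (ii) 0.85 R_nwl + 1.5 R_nwt = 602.3 kip.
R_n = max = 602.3 kip [governs: (ii)]; φR_n = 451.7 kip.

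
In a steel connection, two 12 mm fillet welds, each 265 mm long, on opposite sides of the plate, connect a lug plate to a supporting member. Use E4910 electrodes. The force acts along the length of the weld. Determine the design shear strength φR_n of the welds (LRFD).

φR_n ≈ 991 kN

E49XX → F_EXX = 490 MPa.
Effective throat t_e = 0.707 × 12 = 8.484 mm.
Total length L = 530 mm; A_we = 8.484 × 530 = 4497 mm².
F_nw = 0.6 F_EXX = 0.6 × 490 = 294 MPa.
φR_n = 0.75 × 294 × 4497 × 10⁻³ = 991.5 kN.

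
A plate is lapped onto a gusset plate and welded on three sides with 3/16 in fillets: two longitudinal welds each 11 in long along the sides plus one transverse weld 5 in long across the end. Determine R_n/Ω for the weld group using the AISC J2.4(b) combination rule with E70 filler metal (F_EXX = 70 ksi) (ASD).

t_e = 0.707 × 0.1875 = 0.1326 in.
R_nwl = 0.6 × 70 × 0.1326 × 22 = 122.5 kips (longitudinal, 2 welds).
R_nwt = 0.6 × 70 × 0.1326 × 5 = 27.84 kips (transverse, base value).
(i) R_nwl + R_nwt = 150.3 kips; (ii) 0.85 R_nwl + 1.5 R_nwt = 145.9 kips.
R_n = max = 150.3 kips [governs: (i)]; R_n/Ω = 75.16 kips.

R_n/Ω ≈ 75.2 kips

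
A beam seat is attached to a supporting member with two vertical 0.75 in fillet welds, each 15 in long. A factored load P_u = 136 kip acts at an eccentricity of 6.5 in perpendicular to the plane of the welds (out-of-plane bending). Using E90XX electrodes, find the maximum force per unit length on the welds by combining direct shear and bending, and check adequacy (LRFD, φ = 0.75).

E90XX → F_EXX = 90 ksi.
L_w = 2 × 15 = 30 in; section modulus (unit throat) S = 2 × L²/6 = 75 in².
Direct shear f_v = P/L_w = 136/30 = 4.533 kip/in.
Moment M = P × e = 136 × 6.5 = 884 kip·in; bending f_b = M/S = 11.79 kip/in.
f_max = √(f_v² + f_b²) = √(4.533² + 11.79²) = 12.63 kip/in.
φr_n = 0.75 × 0.6 × 90 × (0.707 × 0.75) = 21.48 kip/in → adequate.

f_max ≈ 12.6 kip/in; adequate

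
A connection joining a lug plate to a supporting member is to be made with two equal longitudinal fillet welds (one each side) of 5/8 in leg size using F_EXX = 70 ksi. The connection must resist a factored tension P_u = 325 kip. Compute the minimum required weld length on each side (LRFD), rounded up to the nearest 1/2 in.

L = 12 in on each side

Throat t_e = 0.707 × 0.625 = 0.4419 in.
φr_n = 0.75 × 0.6 × 70 × 0.4419 = 13.92 kip/in.
L_req = P_u / φr_n = 325 / 13.92 = 23.35 in total.
Per side: 23.35 / 2 = 11.67 in.
Round up → use L = 12 in on each side.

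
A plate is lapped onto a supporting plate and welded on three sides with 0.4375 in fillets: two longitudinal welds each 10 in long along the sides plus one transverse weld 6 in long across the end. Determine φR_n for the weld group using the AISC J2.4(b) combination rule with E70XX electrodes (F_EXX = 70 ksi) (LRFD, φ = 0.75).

φR_n ≈ 253 kips

t_e = 0.707 × 0.4375 = 0.3093 in.
R_nwl = 0.6 × 70 × 0.3093 × 20 = 259.8 kips (longitudinal, 2 welds).
R_nwt = 0.6 × 70 × 0.3093 × 6 = 77.95 kips (transverse, base value).
(i) R_nwl + R_nwt = 337.8 kips; (ii) 0.85 R_nwl + 1.5 R_nwt = 337.8 kips.
R_n = max = 337.8 kips [governs: (ii)]; φR_n = 253.3 kips.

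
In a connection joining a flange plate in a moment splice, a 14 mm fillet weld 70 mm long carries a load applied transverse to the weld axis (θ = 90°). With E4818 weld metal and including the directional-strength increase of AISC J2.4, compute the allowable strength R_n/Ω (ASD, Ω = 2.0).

E48XX → F_EXX = 480 MPa.
t_e = 0.707 × 14 = 9.898 mm; A_we = 9.898 × 70 = 692.9 mm².
Directional factor: 1.0 + 0.5 sin^1.5(90°) = 1.5.
F_nw = 0.6 × 480 × 1.5 = 432 MPa.
R_n/Ω = (432 × 692.9) / 2.0 × 10⁻³ = 149.7 kN.

R_n/Ω ≈ 150 kN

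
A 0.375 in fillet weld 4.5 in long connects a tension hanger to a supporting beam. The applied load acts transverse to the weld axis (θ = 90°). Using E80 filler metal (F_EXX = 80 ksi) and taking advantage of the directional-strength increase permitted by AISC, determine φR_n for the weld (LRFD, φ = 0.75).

t_e = 0.707 × 0.375 = 0.2651 in; A_we = 0.2651 × 4.5 = 1.193 in².
Directional factor: 1.0 + 0.5 sin^1.5(90°) = 1.5.
F_nw = 0.6 × 80 × 1.5 = 72 ksi.
φR_n = 0.75 × 72 × 1.193 = 64.43 kip.

φR_n ≈ 64.4 kip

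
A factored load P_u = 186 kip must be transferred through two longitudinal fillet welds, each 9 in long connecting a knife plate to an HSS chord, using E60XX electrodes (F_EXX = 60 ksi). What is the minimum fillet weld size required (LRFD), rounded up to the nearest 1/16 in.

Total weld length L = 18 in.
Required throat t_e = P_u / (φ × 0.6 F_EXX × L) = 186 / (0.75 × 0.6 × 60 × 18) = 0.3827 in.
Required leg w = t_e / 0.707 = 0.5413 in → use 9/16 in.

w = 9/16 in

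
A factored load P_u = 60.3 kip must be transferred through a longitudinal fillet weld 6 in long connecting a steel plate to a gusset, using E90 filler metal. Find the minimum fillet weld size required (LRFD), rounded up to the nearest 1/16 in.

E90XX → F_EXX = 90 ksi.
Total weld length L = 6 in.
Required throat t_e = P_u / (φ × 0.6 F_EXX × L) = 60.3 / (0.75 × 0.6 × 90 × 6) = 0.2481 in.
Required leg w = t_e / 0.707 = 0.351 in → use 3/8 in.

w = 3/8 in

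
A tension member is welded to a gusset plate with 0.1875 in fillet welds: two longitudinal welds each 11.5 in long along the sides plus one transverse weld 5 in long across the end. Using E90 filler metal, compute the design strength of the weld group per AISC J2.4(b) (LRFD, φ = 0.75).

φR_n ≈ 150 kips

E90XX → F_EXX = 90 ksi.
t_e = 0.707 × 0.1875 = 0.1326 in.
R_nwl = 0.6 × 90 × 0.1326 × 23 = 164.6 kips (longitudinal, 2 welds).
R_nwt = 0.6 × 90 × 0.1326 × 5 = 35.79 kips (transverse, base value).
(i) R_nwl + R_nwt = 200.4 kips; (ii) 0.85 R_nwl + 1.5 R_nwt = 193.6 kips.
R_n = max = 200.4 kips [governs: (i)]; φR_n = 150.3 kips.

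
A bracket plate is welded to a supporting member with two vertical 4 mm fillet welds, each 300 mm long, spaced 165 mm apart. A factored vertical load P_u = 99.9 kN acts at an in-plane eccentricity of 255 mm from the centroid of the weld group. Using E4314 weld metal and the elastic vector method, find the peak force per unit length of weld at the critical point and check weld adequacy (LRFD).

f_max ≈ 606 N/mm; NOT adequate

E43XX → F_EXX = 430 MPa.
Total weld length L_w = 600 mm. Treat welds as unit-width lines.
Polar moment about centroid: J = 2[d³/12 + d(b/2)²] = 2[300³/12 + 300×82.5²] = 8584000 mm³.
Direct shear f_v = P/L_w = 99.9×10³ / 600 = 166.5 N/mm (vertical).
Torsion M = P·e = 99.9×10³ × 255 = 25474000 N·mm.
Critical point at (x, y) = (82.5, 150) from centroid. f_tx = M·y/J = 445.2 N/mm; f_ty = M·x/J = 244.8 N/mm.
Resultant f_max = √[f_tx² + (f_v + f_ty)²] = √[445.2² + (166.5 + 244.8)²] = 606.1 N/mm.
Capacity per unit length: φr_n = 0.75 × 0.6 × 430 × (0.707 × 4) = 547.2 N/mm.
606.1 > 547.2 → NOT adequate.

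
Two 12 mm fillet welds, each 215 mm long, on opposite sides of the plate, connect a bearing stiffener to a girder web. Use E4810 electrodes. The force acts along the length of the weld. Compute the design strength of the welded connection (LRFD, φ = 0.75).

φR_n ≈ 788 kN

E48XX → F_EXX = 480 MPa.
Effective throat t_e = 0.707 × 12 = 8.484 mm.
Total length L = 430 mm; A_we = 8.484 × 430 = 3648 mm².
F_nw = 0.6 F_EXX = 0.6 × 480 = 288 MPa.
φR_n = 0.75 × 288 × 3648 × 10⁻³ = 788 kN.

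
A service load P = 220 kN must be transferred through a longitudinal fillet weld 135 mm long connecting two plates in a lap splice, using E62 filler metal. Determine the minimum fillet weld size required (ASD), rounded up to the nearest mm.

E62XX → F_EXX = 620 MPa.
Total weld length L = 135 mm.
Required throat t_e = P × Ω / (0.6 F_EXX × L) = 220 × 2.0 / (0.6 × 620 × 135 × 10⁻³) = 8.761 mm.
Required leg w = t_e / 0.707 = 12.39 mm → use 13 mm.

w = 13 mm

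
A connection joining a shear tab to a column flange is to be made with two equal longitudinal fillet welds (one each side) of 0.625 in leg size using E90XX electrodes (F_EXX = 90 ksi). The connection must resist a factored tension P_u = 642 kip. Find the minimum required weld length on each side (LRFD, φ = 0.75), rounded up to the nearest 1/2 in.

L = 18 in on each side

Throat t_e = 0.707 × 0.625 = 0.4419 in.
φr_n = 0.75 × 0.6 × 90 × 0.4419 = 17.9 kip/in.
L_req = P_u / φr_n = 642 / 17.9 = 35.87 in total.
Per side: 35.87 / 2 = 17.94 in.
Round up → use L = 18 in on each side.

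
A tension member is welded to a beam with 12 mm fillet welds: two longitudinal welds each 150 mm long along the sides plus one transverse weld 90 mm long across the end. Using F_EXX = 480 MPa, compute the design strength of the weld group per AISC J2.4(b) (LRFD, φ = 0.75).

φR_n ≈ 715 kN

t_e = 0.707 × 12 = 8.484 mm.
R_nwl = 0.6 × 480 × 8.484 × 300 × 10⁻³ = 733 kN (longitudinal, 2 welds).
R_nwt = 0.6 × 480 × 8.484 × 90 × 10⁻³ = 219.9 kN (transverse, base value).
(i) R_nwl + R_nwt = 952.9 kN; (ii) 0.85 R_nwl + 1.5 R_nwt = 952.9 kN.
R_n = max = 952.9 kN [governs: (ii)]; φR_n = 714.7 kN.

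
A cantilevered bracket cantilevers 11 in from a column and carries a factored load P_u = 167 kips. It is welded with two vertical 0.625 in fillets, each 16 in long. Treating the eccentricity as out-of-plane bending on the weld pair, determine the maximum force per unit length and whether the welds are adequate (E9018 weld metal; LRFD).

E90XX → F_EXX = 90 ksi.
L_w = 2 × 16 = 32 in; section modulus (unit throat) S = 2 × L²/6 = 85.33 in².
Direct shear f_v = P/L_w = 167/32 = 5.219 kip/in.
Moment M = P × e = 167 × 11 = 1837 kip·in; bending f_b = M/S = 21.53 kip/in.
f_max = √(f_v² + f_b²) = √(5.219² + 21.53²) = 22.15 kip/in.
φr_n = 0.75 × 0.6 × 90 × (0.707 × 0.625) = 17.9 kip/in → NOT adequate.

f_max ≈ 22.2 kip/in; NOT adequate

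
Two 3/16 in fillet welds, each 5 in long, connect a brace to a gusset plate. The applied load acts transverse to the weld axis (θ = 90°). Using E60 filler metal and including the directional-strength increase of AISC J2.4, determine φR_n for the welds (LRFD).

φR_n ≈ 53.7 kip

E60XX → F_EXX = 60 ksi.
t_e = 0.707 × 0.1875 = 0.1326 in; A_we = 0.1326 × 10 = 1.326 in².
Directional factor: 1.0 + 0.5 sin^1.5(90°) = 1.5.
F_nw = 0.6 × 60 × 1.5 = 54 ksi.
φR_n = 0.75 × 54 × 1.326 = 53.69 kip.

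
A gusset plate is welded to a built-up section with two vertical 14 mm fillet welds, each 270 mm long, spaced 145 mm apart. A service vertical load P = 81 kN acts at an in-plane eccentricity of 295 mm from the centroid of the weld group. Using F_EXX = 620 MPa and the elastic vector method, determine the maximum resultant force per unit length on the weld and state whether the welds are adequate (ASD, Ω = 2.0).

f_max ≈ 682 N/mm; adequate

Total weld length L_w = 540 mm. Treat welds as unit-width lines.
Polar moment about centroid: J = 2[d³/12 + d(b/2)²] = 2[270³/12 + 270×72.5²] = 6119000 mm³.
Direct shear f_v = P/L_w = 81×10³ / 540 = 150 N/mm (vertical).
Torsion M = P·e = 81×10³ × 295 = 23895000 N·mm.
Critical point at (x, y) = (72.5, 135) from centroid. f_tx = M·y/J = 527.2 N/mm; f_ty = M·x/J = 283.1 N/mm.
Resultant f_max = √[f_tx² + (f_v + f_ty)²] = √[527.2² + (150 + 283.1)²] = 682.3 N/mm.
Capacity per unit length: r_n/Ω = (1/2.0) × 0.6 × 620 × (0.707 × 14) = 1841 N/mm.
682.3 ≤ 1841 → adequate.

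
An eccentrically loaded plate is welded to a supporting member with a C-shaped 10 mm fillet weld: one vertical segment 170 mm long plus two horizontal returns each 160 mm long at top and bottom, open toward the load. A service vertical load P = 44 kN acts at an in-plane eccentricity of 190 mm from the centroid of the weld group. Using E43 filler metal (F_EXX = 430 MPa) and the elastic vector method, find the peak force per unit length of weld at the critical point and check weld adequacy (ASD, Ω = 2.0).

Total weld length L_w = 490 mm. Treat welds as unit-width lines.
Centroid: x̄ = 2×160×80 / 490 = 52.24 mm from the vertical weld.
Polar moment about centroid: J = I_x + I_y = [170³/12 + 2×160×85²] + [170×52.24² + 2(160³/12 + 160×27.76²)] = 4115000 mm³.
Direct shear f_v = P/L_w = 44×10³ / 490 = 89.8 N/mm (vertical).
Torsion M = P·e = 44×10³ × 190 = 8360000 N·mm.
Critical point at (x, y) = (107.8, 85) from centroid. f_tx = M·y/J = 172.7 N/mm; f_ty = M·x/J = 218.9 N/mm.
Resultant f_max = √[f_tx² + (f_v + f_ty)²] = √[172.7² + (89.8 + 218.9)²] = 353.8 N/mm.
Capacity per unit length: r_n/Ω = (1/2.0) × 0.6 × 430 × (0.707 × 10) = 912 N/mm.
353.8 ≤ 912 → adequate.

f_max ≈ 354 N/mm; adequate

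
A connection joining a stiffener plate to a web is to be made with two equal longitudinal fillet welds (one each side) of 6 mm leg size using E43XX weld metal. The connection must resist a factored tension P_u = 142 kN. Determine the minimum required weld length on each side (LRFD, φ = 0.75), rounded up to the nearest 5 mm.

E43XX → F_EXX = 430 MPa.
Throat t_e = 0.707 × 6 = 4.242 mm.
φr_n = 0.75 × 0.6 × 430 × 4.242 × 10⁻³ = 0.8208 kN/mm.
L_req = P_u / φr_n = 142 / 0.8208 = 173 mm total.
Per side: 173 / 2 = 86.5 mm.
Round up → use L = 90 mm on each side.

L = 90 mm on each side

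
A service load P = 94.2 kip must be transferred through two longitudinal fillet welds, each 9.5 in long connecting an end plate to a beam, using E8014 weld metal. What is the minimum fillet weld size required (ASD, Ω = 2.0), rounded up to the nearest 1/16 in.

w = 5/16 in

E80XX → F_EXX = 80 ksi.
Total weld length L = 19 in.
Required throat t_e = P × Ω / (0.6 F_EXX × L) = 94.2 × 2.0 / (0.6 × 80 × 19) = 0.2066 in.
Required leg w = t_e / 0.707 = 0.2922 in → use 5/16 in.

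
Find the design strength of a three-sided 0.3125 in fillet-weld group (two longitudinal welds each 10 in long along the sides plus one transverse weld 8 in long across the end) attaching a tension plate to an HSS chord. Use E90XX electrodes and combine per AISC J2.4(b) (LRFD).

φR_n ≈ 259 kip

E90XX → F_EXX = 90 ksi.
t_e = 0.707 × 0.3125 = 0.2209 in.
R_nwl = 0.6 × 90 × 0.2209 × 20 = 238.6 kip (longitudinal, 2 welds).
R_nwt = 0.6 × 90 × 0.2209 × 8 = 95.44 kip (transverse, base value).
(i) R_nwl + R_nwt = 334.1 kip; (ii) 0.85 R_nwl + 1.5 R_nwt = 346 kip.
R_n = max = 346 kip [governs: (ii)]; φR_n = 259.5 kip.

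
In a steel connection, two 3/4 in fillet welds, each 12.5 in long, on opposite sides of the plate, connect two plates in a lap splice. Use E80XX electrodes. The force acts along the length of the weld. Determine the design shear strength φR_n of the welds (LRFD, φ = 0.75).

E80XX → F_EXX = 80 ksi.
Effective throat t_e = 0.707 × 0.75 = 0.5302 in.
Total length L = 25 in; A_we = 0.5302 × 25 = 13.26 in².
F_nw = 0.6 F_EXX = 0.6 × 80 = 48 ksi.
φR_n = 0.75 × 48 × 13.26 = 477.2 kips.

φR_n ≈ 477 kips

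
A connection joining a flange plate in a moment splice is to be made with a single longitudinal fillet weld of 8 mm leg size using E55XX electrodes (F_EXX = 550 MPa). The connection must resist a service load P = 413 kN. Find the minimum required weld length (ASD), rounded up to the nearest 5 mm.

Throat t_e = 0.707 × 8 = 5.656 mm.
r_n/Ω = (0.6 × 550 × 5.656) / 2.0 = 933.2 N/mm = 0.9332 kN/mm.
L_req = P / (r_n/Ω) = 413 / 0.9332 = 442.5 mm total.
Round up → use L = 445 mm.

L = 445 mm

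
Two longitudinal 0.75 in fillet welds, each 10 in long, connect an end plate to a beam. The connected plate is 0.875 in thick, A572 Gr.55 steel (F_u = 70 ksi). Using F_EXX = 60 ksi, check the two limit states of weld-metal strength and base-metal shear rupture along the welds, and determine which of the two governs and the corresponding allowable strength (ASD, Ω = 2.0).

R_n/Ω ≈ 191 kip (weld metal governs)

t_e = 0.707 × 0.75 = 0.5302 in; L = 20 in.
Weld metal: R_n/Ω = (1/2.0) × 0.6 × 60 × 0.5302 × 20 = 190.9 kip.
Base metal (shear rupture): R_n/Ω = (1/2.0) × 0.6 × 70 × 0.875 × 20 = 367.5 kip.
Governing: weld metal.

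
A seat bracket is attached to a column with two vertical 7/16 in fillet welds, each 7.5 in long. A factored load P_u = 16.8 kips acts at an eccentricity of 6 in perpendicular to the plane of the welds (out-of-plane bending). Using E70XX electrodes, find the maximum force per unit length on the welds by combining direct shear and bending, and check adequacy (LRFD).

f_max ≈ 5.49 kip/in; adequate

E70XX → F_EXX = 70 ksi.
L_w = 2 × 7.5 = 15 in; section modulus (unit throat) S = 2 × L²/6 = 18.75 in².
Direct shear f_v = P/L_w = 16.8/15 = 1.12 kip/in.
Moment M = P × e = 16.8 × 6 = 100.8 kip·in; bending f_b = M/S = 5.376 kip/in.
f_max = √(f_v² + f_b²) = √(1.12² + 5.376²) = 5.491 kip/in.
φr_n = 0.75 × 0.6 × 70 × (0.707 × 0.4375) = 9.743 kip/in → adequate.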